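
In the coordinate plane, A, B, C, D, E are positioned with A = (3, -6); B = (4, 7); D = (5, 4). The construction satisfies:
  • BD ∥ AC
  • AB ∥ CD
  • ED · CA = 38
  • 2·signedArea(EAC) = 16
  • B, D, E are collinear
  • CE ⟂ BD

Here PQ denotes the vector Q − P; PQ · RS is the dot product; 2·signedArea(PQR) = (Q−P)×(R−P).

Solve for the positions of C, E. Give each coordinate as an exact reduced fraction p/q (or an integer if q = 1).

1. C_x = 4  [AB ∥ CD ∩ BD ∥ AC]
2. C_y = -9  [AB ∥ CD ∩ BD ∥ AC]
   → C = (4, -9)
3. E_x = 44/5  [B, D, E are collinear ∩ CE ⟂ BD]
4. E_y = -37/5  [B, D, E are collinear ∩ CE ⟂ BD]
   → E = (44/5, -37/5)

C = (4, -9)
E = (44/5, -37/5)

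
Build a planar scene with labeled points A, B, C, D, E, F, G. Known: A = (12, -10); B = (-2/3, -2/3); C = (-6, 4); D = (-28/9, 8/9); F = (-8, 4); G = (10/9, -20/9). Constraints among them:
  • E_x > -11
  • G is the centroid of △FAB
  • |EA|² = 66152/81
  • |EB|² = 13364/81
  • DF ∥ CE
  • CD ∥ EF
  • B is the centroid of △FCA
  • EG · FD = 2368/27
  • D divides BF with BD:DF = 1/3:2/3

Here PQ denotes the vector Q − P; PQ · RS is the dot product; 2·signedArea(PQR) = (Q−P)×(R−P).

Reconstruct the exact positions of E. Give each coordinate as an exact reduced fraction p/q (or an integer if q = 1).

E = (-98/9, 64/9)

1. E_x = -98/9  [CD ∥ EF ∩ DF ∥ CE]
2. E_y = 64/9  [CD ∥ EF ∩ DF ∥ CE]
   → E = (-98/9, 64/9)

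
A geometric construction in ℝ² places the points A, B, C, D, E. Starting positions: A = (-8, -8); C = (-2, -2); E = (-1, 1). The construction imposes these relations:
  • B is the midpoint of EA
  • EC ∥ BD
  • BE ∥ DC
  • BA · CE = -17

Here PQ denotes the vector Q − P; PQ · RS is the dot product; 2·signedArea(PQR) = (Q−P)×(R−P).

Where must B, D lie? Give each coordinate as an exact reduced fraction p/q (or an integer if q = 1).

B = (-9/2, -7/2)
D = (-11/2, -13/2)

1. B_x = -9/2  [B is the midpoint of EA]
2. B_y = -7/2  [B is the midpoint of EA]
   → B = (-9/2, -7/2)
3. D_x = -11/2  [BE ∥ DC ∩ EC ∥ BD]
4. D_y = -13/2  [BE ∥ DC ∩ EC ∥ BD]
   → D = (-11/2, -13/2)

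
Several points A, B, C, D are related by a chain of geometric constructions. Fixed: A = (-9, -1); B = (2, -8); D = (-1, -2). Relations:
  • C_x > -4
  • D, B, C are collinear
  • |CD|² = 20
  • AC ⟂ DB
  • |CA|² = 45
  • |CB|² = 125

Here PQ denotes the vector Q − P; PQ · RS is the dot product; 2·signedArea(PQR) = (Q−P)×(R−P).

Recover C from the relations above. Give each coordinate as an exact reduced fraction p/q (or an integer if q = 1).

1. C_x = -3  [D, B, C are collinear ∩ AC ⟂ DB]
2. C_y = 2  [D, B, C are collinear ∩ AC ⟂ DB]
   → C = (-3, 2)

C = (-3, 2)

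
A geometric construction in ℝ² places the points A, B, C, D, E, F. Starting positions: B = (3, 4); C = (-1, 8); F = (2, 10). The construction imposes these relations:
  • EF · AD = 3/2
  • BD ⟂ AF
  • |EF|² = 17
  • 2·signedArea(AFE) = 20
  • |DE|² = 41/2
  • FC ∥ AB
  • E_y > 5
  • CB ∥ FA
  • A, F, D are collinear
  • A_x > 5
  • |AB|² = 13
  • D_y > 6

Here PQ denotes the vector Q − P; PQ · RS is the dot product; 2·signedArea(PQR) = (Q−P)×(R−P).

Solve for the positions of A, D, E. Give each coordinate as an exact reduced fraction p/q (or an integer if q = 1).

A = (6, 6)
D = (11/2, 13/2)
E = (1, 6)

1. A_x = 6  [FC ∥ AB ∩ CB ∥ FA]
2. A_y = 6  [FC ∥ AB ∩ CB ∥ FA]
   → A = (6, 6)
3. D_x = 11/2  [A, F, D are collinear ∩ BD ⟂ AF]
4. D_y = 13/2  [A, F, D are collinear ∩ BD ⟂ AF]
   → D = (11/2, 13/2)
5. E_x = 1  [EF · AD = 3/2 ∩ 2·signedArea(AFE) = 20]
6. E_y = 6  [EF · AD = 3/2 ∩ 2·signedArea(AFE) = 20]
   → E = (1, 6)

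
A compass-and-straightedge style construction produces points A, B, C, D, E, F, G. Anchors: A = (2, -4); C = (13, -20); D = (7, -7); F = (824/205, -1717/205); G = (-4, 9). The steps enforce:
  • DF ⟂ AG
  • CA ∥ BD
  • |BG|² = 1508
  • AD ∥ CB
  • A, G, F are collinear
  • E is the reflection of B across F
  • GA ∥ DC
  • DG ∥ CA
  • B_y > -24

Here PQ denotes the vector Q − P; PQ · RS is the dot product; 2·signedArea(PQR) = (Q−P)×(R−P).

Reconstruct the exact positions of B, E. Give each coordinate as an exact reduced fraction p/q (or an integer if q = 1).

1. B_x = 18  [CA ∥ BD ∩ AD ∥ CB]
2. B_y = -23  [CA ∥ BD ∩ AD ∥ CB]
   → B = (18, -23)
3. E_x = -2042/205  [E is the reflection of B across F]
4. E_y = 1281/205  [E is the reflection of B across F]
   → E = (-2042/205, 1281/205)

B = (18, -23)
E = (-2042/205, 1281/205)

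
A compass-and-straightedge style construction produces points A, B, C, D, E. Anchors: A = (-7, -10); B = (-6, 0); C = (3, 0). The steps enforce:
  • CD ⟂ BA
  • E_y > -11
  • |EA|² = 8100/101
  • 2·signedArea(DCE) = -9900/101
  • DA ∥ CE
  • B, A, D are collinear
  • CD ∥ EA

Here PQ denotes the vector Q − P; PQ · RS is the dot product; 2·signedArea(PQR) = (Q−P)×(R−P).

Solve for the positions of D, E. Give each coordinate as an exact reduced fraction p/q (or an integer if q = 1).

1. D_x = -597/101  [B, A, D are collinear ∩ CD ⟂ BA]
2. D_y = 90/101  [B, A, D are collinear ∩ CD ⟂ BA]
   → D = (-597/101, 90/101)
3. E_x = 193/101  [CD ∥ EA ∩ DA ∥ CE]
4. E_y = -1100/101  [CD ∥ EA ∩ DA ∥ CE]
   → E = (193/101, -1100/101)

D = (-597/101, 90/101)
E = (193/101, -1100/101)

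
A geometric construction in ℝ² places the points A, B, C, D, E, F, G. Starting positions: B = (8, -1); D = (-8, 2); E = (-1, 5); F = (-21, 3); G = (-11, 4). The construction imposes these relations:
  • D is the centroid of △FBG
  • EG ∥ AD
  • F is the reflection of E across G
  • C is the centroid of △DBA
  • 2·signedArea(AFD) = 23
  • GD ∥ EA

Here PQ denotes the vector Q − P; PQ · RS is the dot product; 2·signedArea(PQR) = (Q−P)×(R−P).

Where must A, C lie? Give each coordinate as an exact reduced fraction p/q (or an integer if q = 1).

A = (2, 3)
C = (2/3, 4/3)

1. A_x = 2  [EG ∥ AD ∩ GD ∥ EA]
2. A_y = 3  [EG ∥ AD ∩ GD ∥ EA]
   → A = (2, 3)
3. C_x = 2/3  [C is the centroid of △DBA]
4. C_y = 4/3  [C is the centroid of △DBA]
   → C = (2/3, 4/3)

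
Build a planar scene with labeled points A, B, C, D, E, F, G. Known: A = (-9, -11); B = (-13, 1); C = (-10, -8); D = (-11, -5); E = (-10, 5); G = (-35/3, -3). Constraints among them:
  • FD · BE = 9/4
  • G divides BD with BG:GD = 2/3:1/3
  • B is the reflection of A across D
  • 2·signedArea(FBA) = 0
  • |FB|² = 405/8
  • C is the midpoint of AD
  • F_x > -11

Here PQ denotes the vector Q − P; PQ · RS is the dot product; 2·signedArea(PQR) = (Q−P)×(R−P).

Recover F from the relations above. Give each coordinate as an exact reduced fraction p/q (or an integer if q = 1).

F = (-43/4, -23/4)

1. F_x = -43/4  [2·signedArea(FBA) = 0 ∩ FD · BE = 9/4]
2. F_y = -23/4  [2·signedArea(FBA) = 0 ∩ FD · BE = 9/4]
   → F = (-43/4, -23/4)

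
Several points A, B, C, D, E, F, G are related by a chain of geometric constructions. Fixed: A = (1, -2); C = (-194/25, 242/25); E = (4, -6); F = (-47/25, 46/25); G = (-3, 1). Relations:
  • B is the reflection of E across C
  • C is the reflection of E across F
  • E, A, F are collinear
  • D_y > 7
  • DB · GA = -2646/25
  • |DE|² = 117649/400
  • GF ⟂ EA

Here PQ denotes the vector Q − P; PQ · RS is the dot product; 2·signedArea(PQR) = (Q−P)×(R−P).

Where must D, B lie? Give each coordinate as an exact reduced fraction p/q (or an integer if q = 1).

1. B_x = -488/25  [B is the reflection of E across C]
2. B_y = 634/25  [B is the reflection of E across C]
   → B = (-488/25, 634/25)
3. D_x = -629/100  [line -4·x + 3·y + -1208/25 = 0 ∩ |DE|² = 117649/400]
4. D_y = 193/25  [line -4·x + 3·y + -1208/25 = 0 ∩ |DE|² = 117649/400]
   → D = (-629/100, 193/25)

B = (-488/25, 634/25)
D = (-629/100, 193/25)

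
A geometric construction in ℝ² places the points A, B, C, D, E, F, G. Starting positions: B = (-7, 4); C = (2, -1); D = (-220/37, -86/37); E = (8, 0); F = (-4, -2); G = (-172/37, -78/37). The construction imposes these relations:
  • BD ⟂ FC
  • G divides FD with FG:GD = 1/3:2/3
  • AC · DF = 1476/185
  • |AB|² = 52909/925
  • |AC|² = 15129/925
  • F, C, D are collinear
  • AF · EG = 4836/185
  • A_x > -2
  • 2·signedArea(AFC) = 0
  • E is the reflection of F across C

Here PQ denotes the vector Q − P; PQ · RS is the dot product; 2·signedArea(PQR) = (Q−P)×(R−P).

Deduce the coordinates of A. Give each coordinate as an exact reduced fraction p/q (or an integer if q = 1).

1. A_x = -368/185  [2·signedArea(AFC) = 0 ∩ AF · EG = 4836/185]
2. A_y = -308/185  [2·signedArea(AFC) = 0 ∩ AF · EG = 4836/185]
   → A = (-368/185, -308/185)

A = (-368/185, -308/185)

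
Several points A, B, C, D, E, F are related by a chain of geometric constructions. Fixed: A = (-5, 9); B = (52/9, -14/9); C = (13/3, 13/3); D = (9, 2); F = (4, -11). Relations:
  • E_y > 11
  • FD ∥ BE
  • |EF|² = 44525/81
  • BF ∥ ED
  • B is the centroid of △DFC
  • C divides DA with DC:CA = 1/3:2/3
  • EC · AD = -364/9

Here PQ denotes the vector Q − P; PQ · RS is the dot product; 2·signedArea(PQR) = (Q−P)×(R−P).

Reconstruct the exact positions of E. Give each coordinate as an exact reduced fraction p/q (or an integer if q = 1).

E = (97/9, 103/9)

1. E_x = 97/9  [BF ∥ ED ∩ FD ∥ BE]
2. E_y = 103/9  [BF ∥ ED ∩ FD ∥ BE]
   → E = (97/9, 103/9)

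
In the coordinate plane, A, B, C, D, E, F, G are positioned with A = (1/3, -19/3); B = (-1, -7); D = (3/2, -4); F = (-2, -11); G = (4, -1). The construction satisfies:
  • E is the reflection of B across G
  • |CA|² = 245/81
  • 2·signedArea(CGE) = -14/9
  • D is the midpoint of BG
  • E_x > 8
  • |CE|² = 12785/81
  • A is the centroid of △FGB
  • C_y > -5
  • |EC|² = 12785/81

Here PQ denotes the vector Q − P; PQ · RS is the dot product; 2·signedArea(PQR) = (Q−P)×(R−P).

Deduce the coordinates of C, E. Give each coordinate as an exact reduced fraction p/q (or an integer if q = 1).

1. E_x = 9  [E is the reflection of B across G]
2. E_y = 5  [E is the reflection of B across G]
   → E = (9, 5)
3. C_x = 10/9  [line -6·x + 5·y + 275/9 = 0 ∩ |CA|² = 245/81]
4. C_y = -43/9  [line -6·x + 5·y + 275/9 = 0 ∩ |CA|² = 245/81]
   → C = (10/9, -43/9)

C = (10/9, -43/9)
E = (9, 5)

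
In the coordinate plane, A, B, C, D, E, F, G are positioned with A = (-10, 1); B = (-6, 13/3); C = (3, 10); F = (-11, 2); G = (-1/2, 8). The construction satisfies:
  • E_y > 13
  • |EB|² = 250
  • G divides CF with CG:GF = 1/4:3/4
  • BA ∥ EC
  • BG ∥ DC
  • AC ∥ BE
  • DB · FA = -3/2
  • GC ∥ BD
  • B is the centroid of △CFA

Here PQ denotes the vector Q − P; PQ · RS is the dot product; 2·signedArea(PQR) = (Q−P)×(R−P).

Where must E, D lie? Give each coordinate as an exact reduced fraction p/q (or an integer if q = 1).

1. E_x = 7  [BA ∥ EC ∩ AC ∥ BE]
2. E_y = 40/3  [BA ∥ EC ∩ AC ∥ BE]
   → E = (7, 40/3)
3. D_x = -5/2  [BG ∥ DC ∩ GC ∥ BD]
4. D_y = 19/3  [BG ∥ DC ∩ GC ∥ BD]
   → D = (-5/2, 19/3)

D = (-5/2, 19/3)
E = (7, 40/3)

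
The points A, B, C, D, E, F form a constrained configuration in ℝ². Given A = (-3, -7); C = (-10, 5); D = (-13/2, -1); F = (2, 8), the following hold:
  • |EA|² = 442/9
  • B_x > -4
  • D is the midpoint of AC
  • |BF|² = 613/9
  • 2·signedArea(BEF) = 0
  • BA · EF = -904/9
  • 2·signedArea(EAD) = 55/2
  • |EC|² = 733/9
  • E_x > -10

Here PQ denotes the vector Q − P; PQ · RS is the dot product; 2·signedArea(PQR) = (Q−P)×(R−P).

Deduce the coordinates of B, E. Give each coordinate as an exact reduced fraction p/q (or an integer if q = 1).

1. E_x = -28/3  [line -6·x + -7/2·y + -70 = 0 ∩ |EC|² = 733/9]
2. E_y = -4  [line -6·x + -7/2·y + -70 = 0 ∩ |EC|² = 733/9]
   → E = (-28/3, -4)
3. B_x = -11/3  [2·signedArea(BEF) = 0 ∩ BA · EF = -904/9]
4. B_y = 2  [2·signedArea(BEF) = 0 ∩ BA · EF = -904/9]
   → B = (-11/3, 2)

B = (-11/3, 2)
E = (-28/3, -4)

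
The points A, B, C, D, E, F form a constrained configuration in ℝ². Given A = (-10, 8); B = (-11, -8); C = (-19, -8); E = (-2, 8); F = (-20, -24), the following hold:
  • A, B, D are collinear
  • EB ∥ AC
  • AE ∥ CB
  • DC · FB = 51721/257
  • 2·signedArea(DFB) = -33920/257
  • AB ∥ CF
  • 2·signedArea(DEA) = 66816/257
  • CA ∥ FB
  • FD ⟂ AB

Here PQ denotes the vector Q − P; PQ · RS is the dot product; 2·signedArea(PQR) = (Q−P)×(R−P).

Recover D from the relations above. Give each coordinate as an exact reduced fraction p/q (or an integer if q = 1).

1. D_x = -3092/257  [A, B, D are collinear ∩ FD ⟂ AB]
2. D_y = -6296/257  [A, B, D are collinear ∩ FD ⟂ AB]
   → D = (-3092/257, -6296/257)

D = (-3092/257, -6296/257)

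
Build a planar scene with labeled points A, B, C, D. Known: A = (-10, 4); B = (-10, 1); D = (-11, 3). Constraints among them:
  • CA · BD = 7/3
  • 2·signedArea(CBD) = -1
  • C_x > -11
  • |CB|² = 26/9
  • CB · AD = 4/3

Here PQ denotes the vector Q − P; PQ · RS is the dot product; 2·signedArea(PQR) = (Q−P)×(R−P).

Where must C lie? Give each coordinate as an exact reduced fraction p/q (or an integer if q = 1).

1. C_x = -31/3  [CA · BD = 7/3 ∩ 2·signedArea(CBD) = -1]
2. C_y = 8/3  [CA · BD = 7/3 ∩ 2·signedArea(CBD) = -1]
   → C = (-31/3, 8/3)

C = (-31/3, 8/3)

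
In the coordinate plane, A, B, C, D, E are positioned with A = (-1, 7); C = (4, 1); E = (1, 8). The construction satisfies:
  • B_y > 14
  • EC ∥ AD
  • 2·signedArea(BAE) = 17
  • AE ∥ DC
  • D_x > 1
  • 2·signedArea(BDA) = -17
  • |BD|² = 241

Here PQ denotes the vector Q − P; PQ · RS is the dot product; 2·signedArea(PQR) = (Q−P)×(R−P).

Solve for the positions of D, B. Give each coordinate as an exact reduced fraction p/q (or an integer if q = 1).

1. D_x = 2  [AE ∥ DC ∩ EC ∥ AD]
2. D_y = 0  [AE ∥ DC ∩ EC ∥ AD]
   → D = (2, 0)
3. B_x = -2  [2·signedArea(BDA) = -17 ∩ 2·signedArea(BAE) = 17]
4. B_y = 15  [2·signedArea(BDA) = -17 ∩ 2·signedArea(BAE) = 17]
   → B = (-2, 15)

B = (-2, 15)
D = (2, 0)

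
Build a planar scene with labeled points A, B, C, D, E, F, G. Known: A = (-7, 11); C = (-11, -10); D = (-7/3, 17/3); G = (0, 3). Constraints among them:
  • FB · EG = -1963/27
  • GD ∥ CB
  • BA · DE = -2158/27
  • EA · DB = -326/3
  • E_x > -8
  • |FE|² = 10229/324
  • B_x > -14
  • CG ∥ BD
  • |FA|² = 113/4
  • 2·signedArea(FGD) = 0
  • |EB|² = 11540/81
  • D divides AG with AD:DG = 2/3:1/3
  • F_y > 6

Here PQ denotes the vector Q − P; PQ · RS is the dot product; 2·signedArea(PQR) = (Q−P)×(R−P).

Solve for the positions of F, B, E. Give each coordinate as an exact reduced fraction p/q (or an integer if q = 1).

1. B_x = -40/3  [CG ∥ BD ∩ GD ∥ CB]
2. B_y = -22/3  [CG ∥ BD ∩ GD ∥ CB]
   → B = (-40/3, -22/3)
3. E_x = -68/9  [EA · DB = -326/3 ∩ BA · DE = -2158/27]
4. E_y = 28/9  [EA · DB = -326/3 ∩ BA · DE = -2158/27]
   → E = (-68/9, 28/9)
5. F_x = -7/2  [2·signedArea(FGD) = 0 ∩ FB · EG = -1963/27]
6. F_y = 7  [2·signedArea(FGD) = 0 ∩ FB · EG = -1963/27]
   → F = (-7/2, 7)

B = (-40/3, -22/3)
E = (-68/9, 28/9)
F = (-7/2, 7)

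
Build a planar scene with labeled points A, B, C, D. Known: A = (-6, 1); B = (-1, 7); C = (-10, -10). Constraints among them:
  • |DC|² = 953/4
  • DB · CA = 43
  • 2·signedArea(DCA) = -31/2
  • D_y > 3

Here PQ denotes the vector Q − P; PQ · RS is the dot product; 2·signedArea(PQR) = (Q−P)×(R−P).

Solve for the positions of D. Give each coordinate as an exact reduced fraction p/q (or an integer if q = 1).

1. D_x = -7/2  [DB · CA = 43 ∩ 2·signedArea(DCA) = -31/2]
2. D_y = 4  [DB · CA = 43 ∩ 2·signedArea(DCA) = -31/2]
   → D = (-7/2, 4)

D = (-7/2, 4)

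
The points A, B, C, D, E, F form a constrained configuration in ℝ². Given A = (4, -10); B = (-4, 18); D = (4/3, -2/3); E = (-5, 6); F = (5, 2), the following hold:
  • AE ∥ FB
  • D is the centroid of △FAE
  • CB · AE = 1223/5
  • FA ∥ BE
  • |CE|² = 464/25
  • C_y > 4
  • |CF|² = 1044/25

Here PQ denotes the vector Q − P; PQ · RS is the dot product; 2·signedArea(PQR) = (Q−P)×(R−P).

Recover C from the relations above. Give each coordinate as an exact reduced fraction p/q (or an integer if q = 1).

C = (-1, 22/5)

1. C_x = -1  [line 9·x + -16·y + 397/5 = 0 ∩ |CE|² = 464/25]
2. C_y = 22/5  [line 9·x + -16·y + 397/5 = 0 ∩ |CE|² = 464/25]
   → C = (-1, 22/5)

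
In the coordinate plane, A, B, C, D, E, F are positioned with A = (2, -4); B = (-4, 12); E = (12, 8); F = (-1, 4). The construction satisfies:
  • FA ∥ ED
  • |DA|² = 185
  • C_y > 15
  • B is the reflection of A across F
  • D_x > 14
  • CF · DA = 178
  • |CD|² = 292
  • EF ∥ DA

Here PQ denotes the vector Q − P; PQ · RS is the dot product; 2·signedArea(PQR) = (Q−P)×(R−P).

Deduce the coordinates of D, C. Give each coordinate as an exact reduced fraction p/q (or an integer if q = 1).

1. D_x = 15  [EF ∥ DA ∩ FA ∥ ED]
2. D_y = 0  [EF ∥ DA ∩ FA ∥ ED]
   → D = (15, 0)
3. C_x = 9  [line 13·x + 4·y + -181 = 0 ∩ |CD|² = 292]
4. C_y = 16  [line 13·x + 4·y + -181 = 0 ∩ |CD|² = 292]
   → C = (9, 16)

C = (9, 16)
D = (15, 0)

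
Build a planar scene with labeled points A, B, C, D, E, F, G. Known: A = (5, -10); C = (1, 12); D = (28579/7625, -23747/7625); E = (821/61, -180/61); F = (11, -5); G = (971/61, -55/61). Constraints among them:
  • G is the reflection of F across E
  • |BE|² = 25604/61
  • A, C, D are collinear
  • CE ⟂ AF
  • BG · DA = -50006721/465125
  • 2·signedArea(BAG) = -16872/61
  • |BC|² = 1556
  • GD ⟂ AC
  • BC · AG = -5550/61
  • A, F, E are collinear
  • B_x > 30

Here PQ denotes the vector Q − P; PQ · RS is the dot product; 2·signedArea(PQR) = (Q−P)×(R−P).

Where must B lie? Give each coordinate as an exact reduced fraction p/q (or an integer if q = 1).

B = (1881/61, -842/61)

1. B_x = 1881/61  [2·signedArea(BAG) = -16872/61 ∩ BG · DA = -50006721/465125]
2. B_y = -842/61  [2·signedArea(BAG) = -16872/61 ∩ BG · DA = -50006721/465125]
   → B = (1881/61, -842/61)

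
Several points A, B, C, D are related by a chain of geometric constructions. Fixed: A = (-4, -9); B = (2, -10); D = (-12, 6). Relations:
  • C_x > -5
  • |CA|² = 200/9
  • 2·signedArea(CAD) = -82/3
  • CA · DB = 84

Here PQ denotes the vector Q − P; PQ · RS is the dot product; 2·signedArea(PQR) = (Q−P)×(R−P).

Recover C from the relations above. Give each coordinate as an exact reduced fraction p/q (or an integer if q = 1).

1. C_x = -14/3  [CA · DB = 84 ∩ 2·signedArea(CAD) = -82/3]
2. C_y = -13/3  [CA · DB = 84 ∩ 2·signedArea(CAD) = -82/3]
   → C = (-14/3, -13/3)

C = (-14/3, -13/3)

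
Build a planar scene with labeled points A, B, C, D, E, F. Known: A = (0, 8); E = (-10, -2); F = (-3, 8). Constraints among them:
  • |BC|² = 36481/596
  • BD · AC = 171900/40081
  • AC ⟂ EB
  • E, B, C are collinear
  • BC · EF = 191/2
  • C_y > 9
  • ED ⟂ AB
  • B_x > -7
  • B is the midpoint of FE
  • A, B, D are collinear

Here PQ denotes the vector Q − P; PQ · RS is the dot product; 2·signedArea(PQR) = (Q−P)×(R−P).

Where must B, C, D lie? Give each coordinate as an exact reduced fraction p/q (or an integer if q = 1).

B = (-13/2, 3)
C = (-300/149, 1402/149)
D = (-2990/269, -148/269)

1. B_x = -13/2  [B is the midpoint of FE]
2. B_y = 3  [B is the midpoint of FE]
   → B = (-13/2, 3)
3. C_x = -300/149  [E, B, C are collinear ∩ AC ⟂ EB]
4. C_y = 1402/149  [E, B, C are collinear ∩ AC ⟂ EB]
   → C = (-300/149, 1402/149)
5. D_x = -2990/269  [A, B, D are collinear ∩ ED ⟂ AB]
6. D_y = -148/269  [A, B, D are collinear ∩ ED ⟂ AB]
   → D = (-2990/269, -148/269)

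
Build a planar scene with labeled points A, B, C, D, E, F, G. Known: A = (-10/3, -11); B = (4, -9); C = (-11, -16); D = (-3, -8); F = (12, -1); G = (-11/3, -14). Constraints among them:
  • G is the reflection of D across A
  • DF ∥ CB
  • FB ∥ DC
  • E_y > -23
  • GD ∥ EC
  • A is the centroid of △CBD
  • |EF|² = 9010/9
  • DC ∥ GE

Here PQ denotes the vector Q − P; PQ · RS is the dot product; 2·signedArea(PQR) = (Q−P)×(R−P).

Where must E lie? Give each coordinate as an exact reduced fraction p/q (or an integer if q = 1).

1. E_x = -35/3  [GD ∥ EC ∩ DC ∥ GE]
2. E_y = -22  [GD ∥ EC ∩ DC ∥ GE]
   → E = (-35/3, -22)

E = (-35/3, -22)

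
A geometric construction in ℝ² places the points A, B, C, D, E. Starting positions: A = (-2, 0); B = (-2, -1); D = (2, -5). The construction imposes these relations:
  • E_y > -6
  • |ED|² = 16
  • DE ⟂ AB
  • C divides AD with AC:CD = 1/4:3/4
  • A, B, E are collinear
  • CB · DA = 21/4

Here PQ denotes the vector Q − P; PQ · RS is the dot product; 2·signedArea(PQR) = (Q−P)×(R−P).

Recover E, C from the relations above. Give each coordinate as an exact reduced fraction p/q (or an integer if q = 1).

C = (-1, -5/4)
E = (-2, -5)

1. E_x = -2  [A, B, E are collinear ∩ DE ⟂ AB]
2. E_y = -5  [A, B, E are collinear ∩ DE ⟂ AB]
   → E = (-2, -5)
3. C_x = -1  [C divides AD with AC:CD = 1/4:3/4]
4. C_y = -5/4  [C divides AD with AC:CD = 1/4:3/4]
   → C = (-1, -5/4)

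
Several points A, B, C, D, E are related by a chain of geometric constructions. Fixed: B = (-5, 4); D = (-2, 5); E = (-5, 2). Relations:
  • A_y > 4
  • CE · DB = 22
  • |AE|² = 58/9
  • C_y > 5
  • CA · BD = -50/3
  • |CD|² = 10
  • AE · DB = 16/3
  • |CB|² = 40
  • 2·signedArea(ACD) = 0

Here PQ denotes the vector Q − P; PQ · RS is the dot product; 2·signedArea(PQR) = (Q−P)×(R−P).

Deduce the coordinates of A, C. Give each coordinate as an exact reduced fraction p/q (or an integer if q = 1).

A = (-4, 13/3)
C = (1, 6)

1. A_x = -4  [line 3·x + 1·y + 23/3 = 0 ∩ |AE|² = 58/9]
2. A_y = 13/3  [line 3·x + 1·y + 23/3 = 0 ∩ |AE|² = 58/9]
   → A = (-4, 13/3)
3. C_x = 1  [2·signedArea(ACD) = 0 ∩ CE · DB = 22]
4. C_y = 6  [2·signedArea(ACD) = 0 ∩ CE · DB = 22]
   → C = (1, 6)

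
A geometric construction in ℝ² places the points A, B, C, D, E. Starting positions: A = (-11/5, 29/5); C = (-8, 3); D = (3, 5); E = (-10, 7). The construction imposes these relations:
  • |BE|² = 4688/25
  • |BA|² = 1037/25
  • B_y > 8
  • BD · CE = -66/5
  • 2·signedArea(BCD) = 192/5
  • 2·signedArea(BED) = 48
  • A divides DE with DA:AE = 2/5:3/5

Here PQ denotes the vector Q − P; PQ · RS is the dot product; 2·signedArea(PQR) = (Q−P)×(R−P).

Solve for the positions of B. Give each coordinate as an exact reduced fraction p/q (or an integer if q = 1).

B = (18/5, 43/5)

1. B_x = 18/5  [2·signedArea(BCD) = 192/5 ∩ 2·signedArea(BED) = 48]
2. B_y = 43/5  [2·signedArea(BCD) = 192/5 ∩ 2·signedArea(BED) = 48]
   → B = (18/5, 43/5)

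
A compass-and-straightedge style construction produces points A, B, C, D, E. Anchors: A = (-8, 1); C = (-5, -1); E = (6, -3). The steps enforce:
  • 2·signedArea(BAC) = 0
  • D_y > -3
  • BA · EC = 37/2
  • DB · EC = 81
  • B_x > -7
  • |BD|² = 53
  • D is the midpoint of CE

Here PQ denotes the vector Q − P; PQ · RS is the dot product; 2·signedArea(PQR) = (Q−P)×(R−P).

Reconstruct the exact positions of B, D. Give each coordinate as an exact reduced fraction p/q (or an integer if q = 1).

B = (-13/2, 0)
D = (1/2, -2)

1. B_x = -13/2  [2·signedArea(BAC) = 0 ∩ BA · EC = 37/2]
2. B_y = 0  [2·signedArea(BAC) = 0 ∩ BA · EC = 37/2]
   → B = (-13/2, 0)
3. D_x = 1/2  [D is the midpoint of CE]
4. D_y = -2  [D is the midpoint of CE]
   → D = (1/2, -2)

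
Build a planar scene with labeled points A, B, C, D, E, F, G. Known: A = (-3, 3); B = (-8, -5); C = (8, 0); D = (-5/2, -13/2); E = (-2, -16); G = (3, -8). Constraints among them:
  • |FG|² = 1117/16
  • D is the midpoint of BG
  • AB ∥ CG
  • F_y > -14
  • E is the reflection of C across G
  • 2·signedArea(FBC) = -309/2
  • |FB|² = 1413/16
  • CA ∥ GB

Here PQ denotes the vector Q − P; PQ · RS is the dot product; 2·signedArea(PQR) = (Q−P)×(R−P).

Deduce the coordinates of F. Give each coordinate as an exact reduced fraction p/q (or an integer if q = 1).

F = (-7/2, -53/4)

1. F_x = -7/2  [line -5·x + 16·y + 389/2 = 0 ∩ |FB|² = 1413/16]
2. F_y = -53/4  [line -5·x + 16·y + 389/2 = 0 ∩ |FB|² = 1413/16]
   → F = (-7/2, -53/4)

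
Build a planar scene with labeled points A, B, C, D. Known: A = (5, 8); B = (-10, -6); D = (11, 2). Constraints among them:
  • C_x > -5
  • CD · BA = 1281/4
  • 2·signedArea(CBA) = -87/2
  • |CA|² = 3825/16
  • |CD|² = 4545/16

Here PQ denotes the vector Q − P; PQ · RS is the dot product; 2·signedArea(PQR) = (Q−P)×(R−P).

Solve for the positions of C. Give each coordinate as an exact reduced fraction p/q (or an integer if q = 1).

C = (-19/4, -4)

1. C_x = -19/4  [2·signedArea(CBA) = -87/2 ∩ CD · BA = 1281/4]
2. C_y = -4  [2·signedArea(CBA) = -87/2 ∩ CD · BA = 1281/4]
   → C = (-19/4, -4)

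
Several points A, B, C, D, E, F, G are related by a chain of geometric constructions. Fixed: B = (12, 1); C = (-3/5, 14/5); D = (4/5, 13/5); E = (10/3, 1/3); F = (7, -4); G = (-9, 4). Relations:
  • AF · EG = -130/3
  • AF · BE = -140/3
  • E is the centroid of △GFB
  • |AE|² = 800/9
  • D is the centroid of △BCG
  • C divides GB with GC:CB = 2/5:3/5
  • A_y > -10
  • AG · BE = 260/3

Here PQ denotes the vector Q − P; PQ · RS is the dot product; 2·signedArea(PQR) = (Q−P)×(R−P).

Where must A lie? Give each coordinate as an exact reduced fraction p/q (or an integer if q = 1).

A = (2, -9)

1. A_x = 2  [AF · EG = -130/3 ∩ AG · BE = 260/3]
2. A_y = -9  [AF · EG = -130/3 ∩ AG · BE = 260/3]
   → A = (2, -9)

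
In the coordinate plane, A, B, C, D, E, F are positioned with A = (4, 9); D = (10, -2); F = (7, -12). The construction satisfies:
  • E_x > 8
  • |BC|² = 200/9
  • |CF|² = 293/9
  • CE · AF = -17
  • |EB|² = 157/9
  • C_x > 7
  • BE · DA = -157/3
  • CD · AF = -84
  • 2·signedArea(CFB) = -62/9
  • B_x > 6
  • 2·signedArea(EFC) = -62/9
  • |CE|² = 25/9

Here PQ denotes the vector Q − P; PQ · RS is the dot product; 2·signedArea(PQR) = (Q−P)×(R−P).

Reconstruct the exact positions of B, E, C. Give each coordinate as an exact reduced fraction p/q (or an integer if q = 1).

B = (7, -5/3)
C = (23/3, -19/3)
E = (9, -16/3)

1. C_x = 23/3  [line -3·x + 21·y + 156 = 0 ∩ |CF|² = 293/9]
2. C_y = -19/3  [line -3·x + 21·y + 156 = 0 ∩ |CF|² = 293/9]
   → C = (23/3, -19/3)
3. B_x = 7  [line 17/3·x + -2/3·y + -367/9 = 0 ∩ |BC|² = 200/9]
4. B_y = -5/3  [line 17/3·x + -2/3·y + -367/9 = 0 ∩ |BC|² = 200/9]
   → B = (7, -5/3)
5. E_x = 9  [BE · DA = -157/3 ∩ 2·signedArea(EFC) = -62/9]
6. E_y = -16/3  [BE · DA = -157/3 ∩ 2·signedArea(EFC) = -62/9]
   → E = (9, -16/3)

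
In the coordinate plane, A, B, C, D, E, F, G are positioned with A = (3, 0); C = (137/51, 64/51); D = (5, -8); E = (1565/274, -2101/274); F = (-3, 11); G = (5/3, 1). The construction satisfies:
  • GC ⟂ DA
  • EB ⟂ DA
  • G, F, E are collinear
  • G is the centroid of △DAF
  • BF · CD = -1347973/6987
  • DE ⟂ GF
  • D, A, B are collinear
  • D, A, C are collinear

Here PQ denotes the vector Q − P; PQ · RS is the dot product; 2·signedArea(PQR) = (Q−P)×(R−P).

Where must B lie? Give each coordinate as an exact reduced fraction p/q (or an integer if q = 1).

B = (23121/4658, -18294/2329)

1. B_x = 23121/4658  [D, A, B are collinear ∩ EB ⟂ DA]
2. B_y = -18294/2329  [D, A, B are collinear ∩ EB ⟂ DA]
   → B = (23121/4658, -18294/2329)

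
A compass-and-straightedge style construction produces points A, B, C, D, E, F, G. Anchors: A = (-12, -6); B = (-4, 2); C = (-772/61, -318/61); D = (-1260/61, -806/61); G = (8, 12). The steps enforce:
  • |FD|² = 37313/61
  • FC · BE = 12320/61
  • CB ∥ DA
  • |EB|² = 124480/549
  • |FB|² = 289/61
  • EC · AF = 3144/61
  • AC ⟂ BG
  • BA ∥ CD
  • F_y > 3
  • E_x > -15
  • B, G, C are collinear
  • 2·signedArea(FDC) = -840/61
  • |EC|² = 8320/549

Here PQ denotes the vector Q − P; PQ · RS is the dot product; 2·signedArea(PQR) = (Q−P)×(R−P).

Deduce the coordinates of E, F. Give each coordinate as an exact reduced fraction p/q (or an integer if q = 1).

E = (-908/61, -1538/183)
F = (-142/61, 207/61)

1. F_x = -142/61  [line -8·x + 8·y + -2792/61 = 0 ∩ |FD|² = 37313/61]
2. F_y = 207/61  [line -8·x + 8·y + -2792/61 = 0 ∩ |FD|² = 37313/61]
   → F = (-142/61, 207/61)
3. E_x = -908/61  [EC · AF = 3144/61 ∩ FC · BE = 12320/61]
4. E_y = -1538/183  [EC · AF = 3144/61 ∩ FC · BE = 12320/61]
   → E = (-908/61, -1538/183)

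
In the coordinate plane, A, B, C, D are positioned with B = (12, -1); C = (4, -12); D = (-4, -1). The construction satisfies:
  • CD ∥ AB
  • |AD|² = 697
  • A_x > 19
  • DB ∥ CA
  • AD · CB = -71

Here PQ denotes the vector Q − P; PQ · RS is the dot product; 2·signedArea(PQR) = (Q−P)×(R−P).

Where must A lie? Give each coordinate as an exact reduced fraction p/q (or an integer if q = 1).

A = (20, -12)

1. A_x = 20  [CD ∥ AB ∩ DB ∥ CA]
2. A_y = -12  [CD ∥ AB ∩ DB ∥ CA]
   → A = (20, -12)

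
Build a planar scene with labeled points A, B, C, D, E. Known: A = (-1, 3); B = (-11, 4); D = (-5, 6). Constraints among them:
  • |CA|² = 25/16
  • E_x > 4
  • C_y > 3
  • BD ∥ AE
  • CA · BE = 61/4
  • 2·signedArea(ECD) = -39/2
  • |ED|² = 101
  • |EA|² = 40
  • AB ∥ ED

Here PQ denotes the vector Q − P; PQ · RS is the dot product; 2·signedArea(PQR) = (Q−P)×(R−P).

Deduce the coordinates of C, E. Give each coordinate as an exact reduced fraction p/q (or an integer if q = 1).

1. E_x = 5  [AB ∥ ED ∩ BD ∥ AE]
2. E_y = 5  [AB ∥ ED ∩ BD ∥ AE]
   → E = (5, 5)
3. C_x = -2  [CA · BE = 61/4 ∩ 2·signedArea(ECD) = -39/2]
4. C_y = 15/4  [CA · BE = 61/4 ∩ 2·signedArea(ECD) = -39/2]
   → C = (-2, 15/4)

C = (-2, 15/4)
E = (5, 5)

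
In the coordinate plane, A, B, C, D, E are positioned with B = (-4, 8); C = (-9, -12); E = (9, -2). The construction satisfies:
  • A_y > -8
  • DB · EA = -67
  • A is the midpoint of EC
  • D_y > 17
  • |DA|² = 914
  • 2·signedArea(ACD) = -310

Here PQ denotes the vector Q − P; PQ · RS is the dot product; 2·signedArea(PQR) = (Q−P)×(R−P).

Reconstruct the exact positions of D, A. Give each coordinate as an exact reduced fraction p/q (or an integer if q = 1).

1. A_x = 0  [A is the midpoint of EC]
2. A_y = -7  [A is the midpoint of EC]
   → A = (0, -7)
3. D_x = -17  [DB · EA = -67 ∩ 2·signedArea(ACD) = -310]
4. D_y = 18  [DB · EA = -67 ∩ 2·signedArea(ACD) = -310]
   → D = (-17, 18)

A = (0, -7)
D = (-17, 18)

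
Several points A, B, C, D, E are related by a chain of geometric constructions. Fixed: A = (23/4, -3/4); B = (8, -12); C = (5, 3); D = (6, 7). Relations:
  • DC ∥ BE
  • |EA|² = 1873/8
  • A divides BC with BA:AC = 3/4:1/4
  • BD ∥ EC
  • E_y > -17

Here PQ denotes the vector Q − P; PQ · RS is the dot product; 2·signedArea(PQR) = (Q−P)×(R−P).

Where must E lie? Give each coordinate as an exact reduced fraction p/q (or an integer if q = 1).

1. E_x = 7  [BD ∥ EC ∩ DC ∥ BE]
2. E_y = -16  [BD ∥ EC ∩ DC ∥ BE]
   → E = (7, -16)

E = (7, -16)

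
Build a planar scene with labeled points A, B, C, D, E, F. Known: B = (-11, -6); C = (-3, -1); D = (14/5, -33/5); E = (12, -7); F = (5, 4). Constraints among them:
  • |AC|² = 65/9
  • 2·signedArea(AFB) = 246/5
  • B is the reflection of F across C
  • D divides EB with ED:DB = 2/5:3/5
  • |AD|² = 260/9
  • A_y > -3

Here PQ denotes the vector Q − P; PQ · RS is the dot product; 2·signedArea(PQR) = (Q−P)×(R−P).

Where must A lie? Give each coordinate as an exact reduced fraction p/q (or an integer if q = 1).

1. A_x = -16/15  [line 10·x + -16·y + -176/5 = 0 ∩ |AC|² = 65/9]
2. A_y = -43/15  [line 10·x + -16·y + -176/5 = 0 ∩ |AC|² = 65/9]
   → A = (-16/15, -43/15)

A = (-16/15, -43/15)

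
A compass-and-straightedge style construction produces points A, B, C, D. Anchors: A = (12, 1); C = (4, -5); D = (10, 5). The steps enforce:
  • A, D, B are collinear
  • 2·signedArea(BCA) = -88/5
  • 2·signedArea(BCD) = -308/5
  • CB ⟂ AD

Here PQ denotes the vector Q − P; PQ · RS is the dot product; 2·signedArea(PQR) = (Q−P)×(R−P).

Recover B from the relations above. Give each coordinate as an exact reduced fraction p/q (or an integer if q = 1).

B = (64/5, -3/5)

1. B_x = 64/5  [A, D, B are collinear ∩ CB ⟂ AD]
2. B_y = -3/5  [A, D, B are collinear ∩ CB ⟂ AD]
   → B = (64/5, -3/5)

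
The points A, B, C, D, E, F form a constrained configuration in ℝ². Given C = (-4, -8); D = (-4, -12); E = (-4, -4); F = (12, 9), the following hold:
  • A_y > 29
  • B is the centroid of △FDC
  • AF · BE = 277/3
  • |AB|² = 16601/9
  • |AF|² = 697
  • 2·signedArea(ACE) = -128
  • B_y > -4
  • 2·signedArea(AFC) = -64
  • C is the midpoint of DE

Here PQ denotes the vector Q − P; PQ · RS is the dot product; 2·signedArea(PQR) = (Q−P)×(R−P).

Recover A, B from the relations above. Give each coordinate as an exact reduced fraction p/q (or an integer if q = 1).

A = (28, 30)
B = (4/3, -11/3)

1. A_x = 28  [2·signedArea(AFC) = -64 ∩ 2·signedArea(ACE) = -128]
2. A_y = 30  [2·signedArea(AFC) = -64 ∩ 2·signedArea(ACE) = -128]
   → A = (28, 30)
3. B_x = 4/3  [B is the centroid of △FDC]
4. B_y = -11/3  [B is the centroid of △FDC]
   → B = (4/3, -11/3)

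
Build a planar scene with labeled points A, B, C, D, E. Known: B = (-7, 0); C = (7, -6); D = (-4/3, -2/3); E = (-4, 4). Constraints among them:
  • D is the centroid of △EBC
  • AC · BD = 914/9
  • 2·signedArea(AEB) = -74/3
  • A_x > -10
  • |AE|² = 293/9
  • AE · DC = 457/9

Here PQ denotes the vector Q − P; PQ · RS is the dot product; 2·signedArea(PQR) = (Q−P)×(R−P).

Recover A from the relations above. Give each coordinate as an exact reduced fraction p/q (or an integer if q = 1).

1. A_x = -29/3  [AE · DC = 457/9 ∩ 2·signedArea(AEB) = -74/3]
2. A_y = 14/3  [AE · DC = 457/9 ∩ 2·signedArea(AEB) = -74/3]
   → A = (-29/3, 14/3)

A = (-29/3, 14/3)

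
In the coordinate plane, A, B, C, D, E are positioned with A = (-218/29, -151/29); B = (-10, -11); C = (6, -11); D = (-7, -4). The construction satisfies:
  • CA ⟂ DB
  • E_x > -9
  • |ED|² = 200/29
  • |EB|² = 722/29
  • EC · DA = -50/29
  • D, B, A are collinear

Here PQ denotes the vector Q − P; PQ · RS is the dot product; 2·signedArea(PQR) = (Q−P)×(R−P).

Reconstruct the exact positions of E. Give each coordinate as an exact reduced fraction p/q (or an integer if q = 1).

1. E_x = -233/29  [line 15/29·x + 35/29·y + 345/29 = 0 ∩ |EB|² = 722/29]
2. E_y = -186/29  [line 15/29·x + 35/29·y + 345/29 = 0 ∩ |EB|² = 722/29]
   → E = (-233/29, -186/29)

E = (-233/29, -186/29)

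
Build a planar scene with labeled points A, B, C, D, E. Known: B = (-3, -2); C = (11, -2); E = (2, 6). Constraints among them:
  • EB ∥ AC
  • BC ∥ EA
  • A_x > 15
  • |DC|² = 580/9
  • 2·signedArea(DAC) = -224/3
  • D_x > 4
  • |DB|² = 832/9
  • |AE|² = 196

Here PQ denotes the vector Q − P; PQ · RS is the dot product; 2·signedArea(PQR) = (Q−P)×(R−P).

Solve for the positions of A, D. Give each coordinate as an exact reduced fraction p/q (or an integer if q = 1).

1. A_x = 16  [EB ∥ AC ∩ BC ∥ EA]
2. A_y = 6  [EB ∥ AC ∩ BC ∥ EA]
   → A = (16, 6)
3. D_x = 5  [line 8·x + -5·y + -70/3 = 0 ∩ |DB|² = 832/9]
4. D_y = 10/3  [line 8·x + -5·y + -70/3 = 0 ∩ |DB|² = 832/9]
   → D = (5, 10/3)

A = (16, 6)
D = (5, 10/3)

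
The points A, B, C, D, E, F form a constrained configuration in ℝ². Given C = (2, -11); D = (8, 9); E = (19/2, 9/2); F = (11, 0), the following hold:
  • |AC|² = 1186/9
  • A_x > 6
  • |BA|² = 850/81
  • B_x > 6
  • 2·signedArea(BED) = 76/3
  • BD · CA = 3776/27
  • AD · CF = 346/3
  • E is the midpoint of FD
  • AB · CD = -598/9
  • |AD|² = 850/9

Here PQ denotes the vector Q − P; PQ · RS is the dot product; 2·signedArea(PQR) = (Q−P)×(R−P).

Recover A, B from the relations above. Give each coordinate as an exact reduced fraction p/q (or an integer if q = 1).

1. A_x = 7  [line -9·x + -11·y + 167/3 = 0 ∩ |AD|² = 850/9]
2. A_y = -2/3  [line -9·x + -11·y + 167/3 = 0 ∩ |AD|² = 850/9]
   → A = (7, -2/3)
3. B_x = 20/3  [AB · CD = -598/9 ∩ 2·signedArea(BED) = 76/3]
4. B_y = -35/9  [AB · CD = -598/9 ∩ 2·signedArea(BED) = 76/3]
   → B = (20/3, -35/9)

A = (7, -2/3)
B = (20/3, -35/9)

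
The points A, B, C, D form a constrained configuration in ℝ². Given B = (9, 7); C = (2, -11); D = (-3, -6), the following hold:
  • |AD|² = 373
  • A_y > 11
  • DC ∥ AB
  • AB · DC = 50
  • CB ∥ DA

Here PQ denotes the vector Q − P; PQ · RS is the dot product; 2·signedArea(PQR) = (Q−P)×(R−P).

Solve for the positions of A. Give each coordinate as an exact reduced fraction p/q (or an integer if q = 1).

A = (4, 12)

1. A_x = 4  [DC ∥ AB ∩ CB ∥ DA]
2. A_y = 12  [DC ∥ AB ∩ CB ∥ DA]
   → A = (4, 12)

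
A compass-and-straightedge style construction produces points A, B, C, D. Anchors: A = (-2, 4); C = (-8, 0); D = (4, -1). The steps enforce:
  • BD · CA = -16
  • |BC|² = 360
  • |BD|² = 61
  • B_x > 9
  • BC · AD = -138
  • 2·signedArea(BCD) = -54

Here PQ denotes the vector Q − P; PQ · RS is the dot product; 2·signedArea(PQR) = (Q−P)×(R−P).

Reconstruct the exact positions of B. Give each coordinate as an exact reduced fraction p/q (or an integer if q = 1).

1. B_x = 10  [BD · CA = -16 ∩ 2·signedArea(BCD) = -54]
2. B_y = -6  [BD · CA = -16 ∩ 2·signedArea(BCD) = -54]
   → B = (10, -6)

B = (10, -6)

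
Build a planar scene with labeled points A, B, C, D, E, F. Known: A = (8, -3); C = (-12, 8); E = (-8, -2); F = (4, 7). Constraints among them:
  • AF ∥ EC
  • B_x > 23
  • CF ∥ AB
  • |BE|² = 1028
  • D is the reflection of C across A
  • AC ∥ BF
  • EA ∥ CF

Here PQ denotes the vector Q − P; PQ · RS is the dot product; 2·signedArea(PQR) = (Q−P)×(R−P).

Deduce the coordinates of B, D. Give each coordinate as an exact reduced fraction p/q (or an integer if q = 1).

1. B_x = 24  [AC ∥ BF ∩ CF ∥ AB]
2. B_y = -4  [AC ∥ BF ∩ CF ∥ AB]
   → B = (24, -4)
3. D_x = 28  [D is the reflection of C across A]
4. D_y = -14  [D is the reflection of C across A]
   → D = (28, -14)

B = (24, -4)
D = (28, -14)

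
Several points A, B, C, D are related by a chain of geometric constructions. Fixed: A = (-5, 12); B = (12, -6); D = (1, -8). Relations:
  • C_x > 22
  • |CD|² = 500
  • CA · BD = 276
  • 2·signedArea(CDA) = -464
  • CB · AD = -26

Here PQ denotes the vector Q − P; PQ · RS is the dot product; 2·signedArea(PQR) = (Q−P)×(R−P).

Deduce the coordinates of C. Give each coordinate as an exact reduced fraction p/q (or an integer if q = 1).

C = (23, -4)

1. C_x = 23  [2·signedArea(CDA) = -464 ∩ CA · BD = 276]
2. C_y = -4  [2·signedArea(CDA) = -464 ∩ CA · BD = 276]
   → C = (23, -4)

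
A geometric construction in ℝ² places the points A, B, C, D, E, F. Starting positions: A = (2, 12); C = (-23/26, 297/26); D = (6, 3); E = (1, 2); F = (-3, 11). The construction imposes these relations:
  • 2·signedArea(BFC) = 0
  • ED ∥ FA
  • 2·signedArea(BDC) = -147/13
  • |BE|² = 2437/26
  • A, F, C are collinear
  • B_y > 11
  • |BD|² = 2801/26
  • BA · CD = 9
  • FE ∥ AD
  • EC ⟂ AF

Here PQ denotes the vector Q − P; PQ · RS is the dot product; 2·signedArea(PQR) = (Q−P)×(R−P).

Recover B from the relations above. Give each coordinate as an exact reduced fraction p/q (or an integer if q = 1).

1. B_x = 7/26  [2·signedArea(BFC) = 0 ∩ BA · CD = 9]
2. B_y = 303/26  [2·signedArea(BFC) = 0 ∩ BA · CD = 9]
   → B = (7/26, 303/26)

B = (7/26, 303/26)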